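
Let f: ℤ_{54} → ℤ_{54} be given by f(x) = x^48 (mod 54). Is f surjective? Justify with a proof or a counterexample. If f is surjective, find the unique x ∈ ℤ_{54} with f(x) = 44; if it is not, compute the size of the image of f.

f(0) = 0^48 = 0.
f(6): Repeated squaring mod 54: 6^1 ≡ 6, 6^2 ≡ 6² = 36, 6^4 ≡ 36² = 1296 ≡ 0, 6^8 ≡ 0² = 0, 6^16 ≡ 0² = 0, 6^32 ≡ 0² = 0. Since 48 = 32 + 16, 6^48 ≡ 0·0: 0·0 = 0. So 6^48 ≡ 0 (mod 54).
So f(0) = f(6) = 0 while 0 ≠ 6, therefore f is not injective.
A non-injective map from the 54-element set ℤ_{54} to itself takes at most 53 distinct values, so it cannot be surjective. Thus f is not surjective.
Since f is not surjective, we determine |image(f)|. Computing x^48 mod 54 for each x (by repeated squaring, reducing mod 54 at every step), the values f(0), f(1), …, f(53) are: 0, 1, 46, 27, 10, 37, 0, 19, 28, 27, 28, 19, 0, 37, 10, 27, 46, 1, 0, 1, 46, 27, 10, 37, 0, 19, 28, 27, 28, 19, 0, 37, 10, 27, 46, 1, 0, 1, 46, 27, 10, 37, 0, 19, 28, 27, 28, 19, 0, 37, 10, 27, 46, 1.
The distinct values are {0, 1, 10, 19, 27, 28, 37, 46}; there are 8 of them.

8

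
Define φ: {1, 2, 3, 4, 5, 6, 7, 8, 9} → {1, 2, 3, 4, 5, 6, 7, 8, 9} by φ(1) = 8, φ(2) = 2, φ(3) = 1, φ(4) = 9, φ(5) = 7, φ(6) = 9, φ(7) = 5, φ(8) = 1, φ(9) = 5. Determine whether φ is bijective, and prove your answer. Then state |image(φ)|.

6

φ(4) = 9 = φ(6) with 4 ≠ 6, so φ is not injective, hence not bijective.
The image of φ is {1, 2, 5, 7, 8, 9}, which has 6 elements.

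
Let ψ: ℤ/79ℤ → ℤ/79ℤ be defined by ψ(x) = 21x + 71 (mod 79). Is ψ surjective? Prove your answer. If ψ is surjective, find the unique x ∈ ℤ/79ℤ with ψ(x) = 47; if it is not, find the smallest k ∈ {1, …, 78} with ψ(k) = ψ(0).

Since gcd(21, 79) = 1, 21 is invertible modulo 79. Euclid's algorithm: 79 = 3·21 + 16, 21 = 1·16 + 5, 16 = 3·5 + 1; back-substituting gives 1 = 64·21 − 17·79, so 21⁻¹ ≡ 64 (mod 79).
Then y ↦ 64(y − 71) is a two-sided inverse to ψ, so every y ∈ ℤ/79ℤ has a preimage.
Thus ψ is surjective.
Since ψ is surjective, we compute ψ⁻¹(47): solve 21x + 71 ≡ 47 (mod 79), i.e. 21x ≡ 55 (mod 79).
Multiplying by 21⁻¹ = 64 gives x ≡ 64·55 = 3520 = 44·79 + 44 ≡ 44 (mod 79).
Check: ψ(44) = 21·44 + 71 = 995 = 12·79 + 47 ≡ 47 (mod 79).

44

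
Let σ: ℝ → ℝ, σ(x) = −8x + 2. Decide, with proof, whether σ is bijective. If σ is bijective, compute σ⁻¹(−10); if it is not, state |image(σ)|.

3/2

Recall: σ is injective when σ(x_1) = σ(x_2) forces x_1 = x_2.
Suppose σ(x_1) = σ(x_2). Then −8x_1 + 2 = −8x_2 + 2, hence −8x_1 = −8x_2, therefore x_1 = x_2.
For any y ∈ ℝ, x = (y − 2)/(−8) satisfies σ(x) = y.
Hence σ is bijective.
Since σ is bijective, we compute σ⁻¹(−10) = (−10 − 2)/(−8) = 3/2.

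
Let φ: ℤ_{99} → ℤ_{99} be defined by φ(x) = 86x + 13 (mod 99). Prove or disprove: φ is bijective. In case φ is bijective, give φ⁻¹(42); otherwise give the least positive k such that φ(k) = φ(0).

13

Recall: injectivity means: for all x_1, x_2 in the domain, φ(x_1) = φ(x_2) implies x_1 = x_2.
If φ(x_1) = φ(x_2), then 86x_1 ≡ 86x_2 (mod 99). Because gcd(86, 99) = 1, we may cancel 86 to get x_1 ≡ x_2 (mod 99).
We now compute 86⁻¹ mod 99 explicitly. Euclid's algorithm: 99 = 1·86 + 13, 86 = 6·13 + 8, 13 = 1·8 + 5, 8 = 1·5 + 3, 5 = 1·3 + 2, 3 = 1·2 + 1; back-substituting gives 1 = 38·86 − 33·99, so 86⁻¹ ≡ 38 (mod 99).
Then y ↦ 38(y − 13) is a two-sided inverse to φ, so every y ∈ ℤ_{99} has a preimage.
Hence φ is bijective.
Since φ is bijective, we compute φ⁻¹(42): solve 86x + 13 ≡ 42 (mod 99), i.e. 86x ≡ 29 (mod 99).
Multiplying by 86⁻¹ = 38 gives x ≡ 38·29 = 1102 = 11·99 + 13 ≡ 13 (mod 99).
Check: φ(13) = 86·13 + 13 = 1131 = 11·99 + 42 ≡ 42 (mod 99).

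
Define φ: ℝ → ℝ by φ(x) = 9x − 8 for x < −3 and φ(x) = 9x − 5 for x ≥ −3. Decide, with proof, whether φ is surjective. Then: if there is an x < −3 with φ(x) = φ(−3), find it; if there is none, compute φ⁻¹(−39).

-31/9

Both pieces are strictly increasing (slopes 9 and 9), so each is injective on its own interval.
The left piece maps (−∞, −3) onto (−∞, −35); the right piece maps [−3, ∞) onto [−32, ∞).
The union (−∞, −35) ∪ [−32, ∞) omits the interval between −35 and −32; in particular −35 has no preimage. So φ is not surjective.
Because the two images are disjoint, no x < −3 has φ(x) = φ(−3), so we compute φ⁻¹(−39): −39 lies in (−∞, −35), so solve 9x − 8 = −39: x = (−39 + 8)/9 = −31/9.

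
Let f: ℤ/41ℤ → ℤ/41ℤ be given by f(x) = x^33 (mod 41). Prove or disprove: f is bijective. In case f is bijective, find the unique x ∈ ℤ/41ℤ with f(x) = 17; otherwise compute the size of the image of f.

Since 41 is prime, the nonzero elements of ℤ/41ℤ form a cyclic group of order 40.
As gcd(33, 40) = 1, raising to the 33rd power is a bijection on this group: if u^33 ≡ v^33 then (uv^{−1})^33 = 1, and the only element of order dividing gcd(33, 40) = 1 is 1, so u = v.
With f(0) = 0 this makes f injective on all of ℤ/41ℤ, hence bijective (finite equal-size domain and codomain). In particular f is bijective.
Since f is bijective, we find the preimage of 17. The inverse of x ↦ x^33 on (ℤ/41ℤ)^× is x ↦ x^17, because 33·17 = 561 = 14·40 + 1 ≡ 1 (mod 40) and x^{40} = 1 for x ≠ 0 (Fermat). So f⁻¹(17) = 17^17 mod 41.
Repeated squaring mod 41: 17^1 ≡ 17, 17^2 ≡ 17² = 289 ≡ 2, 17^4 ≡ 2² = 4, 17^8 ≡ 4² = 16, 17^16 ≡ 16² = 256 ≡ 10. Since 17 = 16 + 1, 17^17 ≡ 10·17: 10·17 = 170 ≡ 6. So 17^17 ≡ 6 (mod 41).
Hence f⁻¹(17) = 6.

6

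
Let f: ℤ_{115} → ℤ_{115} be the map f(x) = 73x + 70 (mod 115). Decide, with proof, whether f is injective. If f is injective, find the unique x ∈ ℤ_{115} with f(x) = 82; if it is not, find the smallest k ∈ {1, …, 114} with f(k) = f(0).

By definition, f is injective if f(x_1) = f(x_2) implies x_1 = x_2.
Suppose f(x_1) = f(x_2) in ℤ_{115}. Then 73x_1 + 70 ≡ 73x_2 + 70 (mod 115), therefore 73(x_1 − x_2) ≡ 0 (mod 115).
Since gcd(73, 115) = 1, 73 is invertible modulo 115, hence x_1 − x_2 ≡ 0 (mod 115), i.e. x_1 = x_2.
Thus f is injective.
We now compute 73⁻¹ mod 115 explicitly. Euclid's algorithm: 115 = 1·73 + 42, 73 = 1·42 + 31, 42 = 1·31 + 11, 31 = 2·11 + 9, 11 = 1·9 + 2, 9 = 4·2 + 1; back-substituting gives 1 = 52·73 − 33·115, so 73⁻¹ ≡ 52 (mod 115).
Since f is injective, we find f⁻¹(82): we need 73x ≡ 82 − 70 ≡ 12 (mod 115). Using 73⁻¹ = 52: x ≡ 52·12 = 624 = 5·115 + 49, so x = 49.
Check: f(49) = 73·49 + 70 = 3647 = 31·115 + 82 ≡ 82 (mod 115).

49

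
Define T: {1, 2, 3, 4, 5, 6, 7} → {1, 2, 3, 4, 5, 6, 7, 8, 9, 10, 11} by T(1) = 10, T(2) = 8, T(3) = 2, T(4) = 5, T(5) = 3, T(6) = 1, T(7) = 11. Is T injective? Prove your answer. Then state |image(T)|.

The values T(1), …, T(7) are 10, 8, 2, 5, 3, 1, 11 — all distinct.
So T(x_1) = T(x_2) only when x_1 = x_2, and T is injective.
The image of T is {1, 2, 3, 5, 8, 10, 11}, which has 7 elements.

7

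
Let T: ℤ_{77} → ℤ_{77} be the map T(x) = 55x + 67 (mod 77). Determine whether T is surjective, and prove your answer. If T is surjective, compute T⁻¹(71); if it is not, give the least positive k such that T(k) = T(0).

Recall: T is surjective if every y in the codomain equals T(x) for some x in the domain.
Since gcd(55, 77) = 11, we have 55x ≡ 0 (mod 11) for all x, so T(x) ≡ 1 (mod 11).
But 0 ≢ 1 (mod 11), so 0 ∈ ℤ_{77} has no preimage. Therefore T is not surjective.
Since T is not surjective, we find the least positive k with T(k) = T(0): this means 55k ≡ 0 (mod 77), i.e. 77 ∣ 55k. Since gcd(55, 77) = 11, dividing through by 11 this holds exactly when 7 ∣ 5k, and as gcd(5, 7) = 1, exactly when 7 ∣ k.
The smallest positive such k is 7.

7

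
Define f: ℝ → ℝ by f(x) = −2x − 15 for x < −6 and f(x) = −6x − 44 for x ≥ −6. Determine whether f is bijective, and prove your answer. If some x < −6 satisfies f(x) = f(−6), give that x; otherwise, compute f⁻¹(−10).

Both pieces are strictly decreasing (slopes −2 and −6), so each is injective on its own interval.
The left piece maps (−∞, −6) onto (−3, ∞); the right piece maps [−6, ∞) onto (−∞, −8].
The images leave a gap (−3 has no preimage), so f is not surjective, hence not bijective.
Because the two images are disjoint, no x < −6 has f(x) = f(−6), so we compute f⁻¹(−10): −10 lies in (−∞, −8], so solve −6x − 44 = −10: x = (−10 + 44)/(−6) = −17/3.

-17/3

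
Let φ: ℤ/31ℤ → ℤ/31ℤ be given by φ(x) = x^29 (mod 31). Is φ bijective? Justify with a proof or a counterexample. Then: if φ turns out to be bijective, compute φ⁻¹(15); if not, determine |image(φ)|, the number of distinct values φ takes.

Since 31 is prime, the nonzero elements of ℤ/31ℤ form a cyclic group of order 30.
As gcd(29, 30) = 1, raising to the 29th power is a bijection on this group: if x_1^29 ≡ x_2^29 then (x_1x_2^{−1})^29 = 1, and the only element of order dividing gcd(29, 30) = 1 is 1, so x_1 = x_2.
With φ(0) = 0 this makes φ injective on all of ℤ/31ℤ, hence bijective (finite equal-size domain and codomain). In particular φ is bijective.
Since φ is bijective, we find the preimage of 15. The inverse of x ↦ x^29 on (ℤ/31ℤ)^× is x ↦ x^29, because 29·29 = 841 = 28·30 + 1 ≡ 1 (mod 30) and x^{30} = 1 for x ≠ 0 (Fermat). So φ⁻¹(15) = 15^29 mod 31.
Repeated squaring mod 31: 15^1 ≡ 15, 15^2 ≡ 15² = 225 ≡ 8, 15^4 ≡ 8² = 64 ≡ 2, 15^8 ≡ 2² = 4, 15^16 ≡ 4² = 16. Since 29 = 16 + 8 + 4 + 1, 15^29 ≡ 16·4·2·15: 16·4 = 64 ≡ 2, then 2·2 = 4, then 4·15 = 60 ≡ 29. So 15^29 ≡ 29 (mod 31).
Hence φ⁻¹(15) = 29.

29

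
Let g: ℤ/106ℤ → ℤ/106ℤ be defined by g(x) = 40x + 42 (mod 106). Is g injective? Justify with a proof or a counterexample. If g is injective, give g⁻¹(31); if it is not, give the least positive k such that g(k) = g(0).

53

Recall: g is injective when g(u) = g(v) forces u = v.
We have gcd(40, 106) = 2 > 1. Taking u = 0 and v = 53: g(0) = 42 and g(53) = 40·53 + 42 = 2162 ≡ 42 (mod 106).
So g(0) = g(53) while 0 ≠ 53, hence g is not injective.
Since g is not injective, we find the least positive k with g(k) = g(0): this means 40k ≡ 0 (mod 106), i.e. 106 ∣ 40k. Since gcd(40, 106) = 2, dividing through by 2 this holds exactly when 53 ∣ 20k, and as gcd(20, 53) = 1, exactly when 53 ∣ k.
The smallest positive such k is 53.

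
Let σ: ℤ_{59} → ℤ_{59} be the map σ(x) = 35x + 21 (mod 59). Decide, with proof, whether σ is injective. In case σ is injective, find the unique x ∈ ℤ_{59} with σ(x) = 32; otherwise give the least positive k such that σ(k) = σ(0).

2

If σ(u) = σ(v), then 35u ≡ 35v (mod 59). Because gcd(35, 59) = 1, we may cancel 35 to get u ≡ v (mod 59).
Therefore σ is injective.
We now compute 35⁻¹ mod 59 explicitly. Euclid's algorithm: 59 = 1·35 + 24, 35 = 1·24 + 11, 24 = 2·11 + 2, 11 = 5·2 + 1; back-substituting gives 1 = 27·35 − 16·59, so 35⁻¹ ≡ 27 (mod 59).
Since σ is injective, we compute σ⁻¹(32): solve 35x + 21 ≡ 32 (mod 59), i.e. 35x ≡ 11 (mod 59).
Multiplying by 35⁻¹ = 27 gives x ≡ 27·11 = 297 = 5·59 + 2 ≡ 2 (mod 59).
Check: σ(2) = 35·2 + 21 = 91 = 1·59 + 32 ≡ 32 (mod 59).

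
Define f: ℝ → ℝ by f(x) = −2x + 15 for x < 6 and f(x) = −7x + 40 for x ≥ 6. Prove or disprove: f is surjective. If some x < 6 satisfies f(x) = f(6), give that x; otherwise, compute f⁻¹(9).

Both pieces are strictly decreasing (slopes −2 and −7), so each is injective on its own interval.
The left piece maps (−∞, 6) onto (3, ∞); the right piece maps [6, ∞) onto (−∞, −2].
The union (3, ∞) ∪ (−∞, −2] omits the interval between 3 and −2; in particular 3 has no preimage. So f is not surjective.
Because the two images are disjoint, no x < 6 has f(x) = f(6), so we compute f⁻¹(9): 9 lies in (3, ∞), so solve −2x + 15 = 9: x = (9 − 15)/(−2) = 3.

3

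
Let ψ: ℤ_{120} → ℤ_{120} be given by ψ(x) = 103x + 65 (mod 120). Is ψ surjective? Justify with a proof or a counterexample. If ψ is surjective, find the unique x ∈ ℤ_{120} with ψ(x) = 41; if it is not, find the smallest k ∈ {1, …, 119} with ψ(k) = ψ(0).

72

Since gcd(103, 120) = 1, 103 is invertible modulo 120. Euclid's algorithm: 120 = 1·103 + 17, 103 = 6·17 + 1; back-substituting gives 1 = 7·103 − 6·120, so 103⁻¹ ≡ 7 (mod 120).
Then y ↦ 7(y − 65) is a two-sided inverse to ψ, so every y ∈ ℤ_{120} has a preimage.
Therefore ψ is surjective.
Since ψ is surjective, we compute ψ⁻¹(41): solve 103x + 65 ≡ 41 (mod 120), i.e. 103x ≡ 96 (mod 120).
Multiplying by 103⁻¹ = 7 gives x ≡ 7·96 = 672 = 5·120 + 72 ≡ 72 (mod 120).
Check: ψ(72) = 103·72 + 65 = 7481 = 62·120 + 41 ≡ 41 (mod 120).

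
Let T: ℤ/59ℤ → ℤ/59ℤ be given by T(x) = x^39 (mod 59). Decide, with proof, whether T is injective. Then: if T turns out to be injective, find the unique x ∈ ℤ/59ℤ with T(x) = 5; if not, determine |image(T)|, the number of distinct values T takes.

7

Since 59 is prime, the nonzero elements of ℤ/59ℤ form a cyclic group of order 58.
As gcd(39, 58) = 1, raising to the 39th power is a bijection on this group: if a^39 ≡ b^39 then (ab^{−1})^39 = 1, and the only element of order dividing gcd(39, 58) = 1 is 1, so a = b.
With T(0) = 0 this makes T injective on all of ℤ/59ℤ, hence bijective (finite equal-size domain and codomain). In particular T is injective.
Since T is injective, we find the preimage of 5. The inverse of x ↦ x^39 on (ℤ/59ℤ)^× is x ↦ x^3, because 39·3 = 117 = 2·58 + 1 ≡ 1 (mod 58) and x^{58} = 1 for x ≠ 0 (Fermat). So T⁻¹(5) = 5^3 mod 59.
Repeated squaring mod 59: 5^1 ≡ 5, 5^2 ≡ 5² = 25. Since 3 = 2 + 1, 5^3 ≡ 25·5: 25·5 = 125 ≡ 7. So 5^3 ≡ 7 (mod 59).
Hence T⁻¹(5) = 7.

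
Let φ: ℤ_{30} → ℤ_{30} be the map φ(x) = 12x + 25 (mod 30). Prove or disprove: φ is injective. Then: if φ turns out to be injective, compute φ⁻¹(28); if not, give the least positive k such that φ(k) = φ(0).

5

We have gcd(12, 30) = 6 > 1. Taking a = 0 and b = 5: φ(0) = 25 and φ(5) = 12·5 + 25 = 85 ≡ 25 (mod 30).
So φ(0) = φ(5) while 0 ≠ 5, hence φ is not injective.
Since φ is not injective, we find the least positive k with φ(k) = φ(0): this means 12k ≡ 0 (mod 30), i.e. 30 ∣ 12k. Since gcd(12, 30) = 6, dividing through by 6 this holds exactly when 5 ∣ 2k, and as gcd(2, 5) = 1, exactly when 5 ∣ k.
The smallest positive such k is 5.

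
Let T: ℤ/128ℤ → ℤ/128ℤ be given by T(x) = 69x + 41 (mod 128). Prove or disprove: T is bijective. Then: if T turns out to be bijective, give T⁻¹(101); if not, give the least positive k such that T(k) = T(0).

Recall that injectivity means: for all s, t in the domain, T(s) = T(t) implies s = t.
If T(s) = T(t), then 69s ≡ 69t (mod 128). Because gcd(69, 128) = 1, we may cancel 69 to get s ≡ t (mod 128).
We now compute 69⁻¹ mod 128 explicitly. Euclid's algorithm: 128 = 1·69 + 59, 69 = 1·59 + 10, 59 = 5·10 + 9, 10 = 1·9 + 1; back-substituting gives 1 = 13·69 − 7·128, so 69⁻¹ ≡ 13 (mod 128).
Then y ↦ 13(y − 41) is a two-sided inverse to T, so every y ∈ ℤ/128ℤ has a preimage.
So T is bijective.
Since T is bijective, we find T⁻¹(101): we need 69x ≡ 101 − 41 ≡ 60 (mod 128). Using 69⁻¹ = 13: x ≡ 13·60 = 780 = 6·128 + 12, so x = 12.
Check: T(12) = 69·12 + 41 = 869 = 6·128 + 101 ≡ 101 (mod 128).

12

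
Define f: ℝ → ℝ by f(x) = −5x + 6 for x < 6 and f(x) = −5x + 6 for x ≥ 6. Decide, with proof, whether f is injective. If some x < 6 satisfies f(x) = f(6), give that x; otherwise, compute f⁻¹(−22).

28/5

Both pieces are strictly decreasing (slopes −5 and −5), so each is injective on its own interval.
The left piece maps (−∞, 6) onto (−24, ∞); the right piece maps [6, ∞) onto (−∞, −24].
These images are disjoint, so no value is attained by both pieces. So f is injective.
Because the two images are disjoint, no x < 6 has f(x) = f(6), so we compute f⁻¹(−22): −22 lies in (−24, ∞), so solve −5x + 6 = −22: x = (−22 − 6)/(−5) = 28/5.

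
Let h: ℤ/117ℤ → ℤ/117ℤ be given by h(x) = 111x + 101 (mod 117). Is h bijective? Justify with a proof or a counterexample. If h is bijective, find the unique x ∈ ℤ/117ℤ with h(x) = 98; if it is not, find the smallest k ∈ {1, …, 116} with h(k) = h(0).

39

We have gcd(111, 117) = 3 > 1. Taking u = 0 and v = 39: h(0) = 101 and h(39) = 111·39 + 101 = 4430 ≡ 101 (mod 117).
So h(0) = h(39) while 0 ≠ 39, hence h is not injective, hence not bijective.
Since h is not bijective, we find the least positive k with h(k) = h(0): this means 111k ≡ 0 (mod 117), i.e. 117 ∣ 111k. Since gcd(111, 117) = 3, dividing through by 3 this holds exactly when 39 ∣ 37k, and as gcd(37, 39) = 1, exactly when 39 ∣ k.
The smallest positive such k is 39.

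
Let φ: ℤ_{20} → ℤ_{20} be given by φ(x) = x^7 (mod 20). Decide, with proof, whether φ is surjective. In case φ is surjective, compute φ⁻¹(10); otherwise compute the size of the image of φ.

15

φ(0) = 0^7 = 0.
φ(10): Repeated squaring mod 20: 10^1 ≡ 10, 10^2 ≡ 10² = 100 ≡ 0, 10^4 ≡ 0² = 0. Since 7 = 4 + 2 + 1, 10^7 ≡ 0·0·10: 0·0 = 0, then 0·10 = 0. So 10^7 ≡ 0 (mod 20).
So φ(0) = φ(10) = 0 while 0 ≠ 10, thus φ is not injective.
A non-injective map from the 20-element set ℤ_{20} to itself takes at most 19 distinct values, so it cannot be surjective. So φ is not surjective.
Since φ is not surjective, we determine |image(φ)|. Computing x^7 mod 20 for each x (by repeated squaring, reducing mod 20 at every step), the values φ(0), φ(1), …, φ(19) are: 0, 1, 8, 7, 4, 5, 16, 3, 12, 9, 0, 11, 8, 17, 4, 15, 16, 13, 12, 19.
The distinct values are {0, 1, 3, 4, 5, 7, 8, 9, 11, 12, 13, 15, 16, 17, 19}; there are 15 of them.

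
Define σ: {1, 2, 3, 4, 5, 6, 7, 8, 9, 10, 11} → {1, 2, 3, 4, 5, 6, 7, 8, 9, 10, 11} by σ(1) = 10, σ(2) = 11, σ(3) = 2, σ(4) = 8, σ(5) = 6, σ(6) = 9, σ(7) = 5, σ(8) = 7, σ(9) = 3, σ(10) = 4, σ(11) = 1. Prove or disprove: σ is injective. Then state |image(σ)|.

11

The values σ(1), …, σ(11) are 10, 11, 2, 8, 6, 9, 5, 7, 3, 4, 1 — all distinct.
So σ(u) = σ(v) only when u = v, and σ is injective.
The image of σ is {1, 2, 3, 4, 5, 6, 7, 8, 9, 10, 11}, which has 11 elements.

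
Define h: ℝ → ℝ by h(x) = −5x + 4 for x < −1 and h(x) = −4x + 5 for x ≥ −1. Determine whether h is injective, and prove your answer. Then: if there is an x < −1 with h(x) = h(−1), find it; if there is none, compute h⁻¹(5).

Both pieces are strictly decreasing (slopes −5 and −4), so each is injective on its own interval.
The left piece maps (−∞, −1) onto (9, ∞); the right piece maps [−1, ∞) onto (−∞, 9].
These images are disjoint, so no value is attained by both pieces. Hence h is injective.
Because the two images are disjoint, no x < −1 has h(x) = h(−1), so we compute h⁻¹(5): 5 lies in (−∞, 9], so solve −4x + 5 = 5: x = (5 − 5)/(−4) = 0.

0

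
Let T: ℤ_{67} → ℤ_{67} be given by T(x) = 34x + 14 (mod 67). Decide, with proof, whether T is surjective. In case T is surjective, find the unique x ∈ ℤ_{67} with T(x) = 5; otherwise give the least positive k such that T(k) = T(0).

Since gcd(34, 67) = 1, 34 is invertible modulo 67. Euclid's algorithm: 67 = 1·34 + 33, 34 = 1·33 + 1; back-substituting gives 1 = 2·34 − 1·67, so 34⁻¹ ≡ 2 (mod 67).
For any y ∈ ℤ_{67}, x = 2(y − 14) mod 67 satisfies T(x) = 34·2(y − 14) + 14 ≡ y (since 34·2 ≡ 1 mod 67). So every y has a preimage.
Hence T is surjective.
Since T is surjective, we find T⁻¹(5): we need 34x ≡ 5 − 14 ≡ 58 (mod 67). Using 34⁻¹ = 2: x ≡ 2·58 = 116 = 1·67 + 49, so x = 49.
Check: T(49) = 34·49 + 14 = 1680 = 25·67 + 5 ≡ 5 (mod 67).

49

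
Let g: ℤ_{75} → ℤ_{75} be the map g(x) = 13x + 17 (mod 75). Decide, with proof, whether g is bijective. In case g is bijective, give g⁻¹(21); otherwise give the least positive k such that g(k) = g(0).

58

Suppose g(u) = g(v) in ℤ_{75}. Then 13u + 17 ≡ 13v + 17 (mod 75), hence 13(u − v) ≡ 0 (mod 75).
Since gcd(13, 75) = 1, 13 is invertible modulo 75, hence u − v ≡ 0 (mod 75), i.e. u = v.
We now compute 13⁻¹ mod 75 explicitly. Euclid's algorithm: 75 = 5·13 + 10, 13 = 1·10 + 3, 10 = 3·3 + 1; back-substituting gives 1 = 52·13 − 9·75, so 13⁻¹ ≡ 52 (mod 75).
For any y ∈ ℤ_{75}, x = 52(y − 17) mod 75 satisfies g(x) = 13·52(y − 17) + 17 ≡ y (since 13·52 ≡ 1 mod 75). So every y has a preimage.
Hence g is bijective.
Since g is bijective, we compute g⁻¹(21): solve 13x + 17 ≡ 21 (mod 75), i.e. 13x ≡ 4 (mod 75).
Multiplying by 13⁻¹ = 52 gives x ≡ 52·4 = 208 = 2·75 + 58 ≡ 58 (mod 75).
Check: g(58) = 13·58 + 17 = 771 = 10·75 + 21 ≡ 21 (mod 75).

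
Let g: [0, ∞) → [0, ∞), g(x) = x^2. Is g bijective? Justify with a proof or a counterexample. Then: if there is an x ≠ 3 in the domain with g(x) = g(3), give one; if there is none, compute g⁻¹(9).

On [0, ∞), x ↦ x^2 is strictly increasing (injective) and for any y ∈ [0, ∞) the 2nd root y^{1/2} lies in [0, ∞) (surjective). So g is bijective.
Since x ↦ x^2 is strictly increasing on [0, ∞), it is injective there, so no x ≠ 3 in the domain has g(x) = g(3). We therefore compute g⁻¹(9) = 9^{1/2} = 3 (indeed 3^2 = 9).

3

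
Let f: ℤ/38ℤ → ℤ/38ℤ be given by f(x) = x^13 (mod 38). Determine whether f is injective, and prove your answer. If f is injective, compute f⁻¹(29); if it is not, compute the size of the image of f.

Computing x^13 mod 38 for each x (by repeated squaring, reducing mod 38 at every step), the values f(0), f(1), …, f(37) are: 0, 1, 22, 33, 28, 17, 4, 7, 8, 25, 32, 11, 12, 15, 2, 29, 24, 35, 18, 19, 20, 3, 14, 9, 36, 23, 26, 27, 6, 13, 30, 31, 34, 21, 10, 5, 16, 37.
Every element of ℤ/38ℤ appears exactly once in this list, so f is a bijection, and in particular injective.
Since f is injective, we read off the preimage of 29 from the same table: f(15) = 29, so f⁻¹(29) = 15.

15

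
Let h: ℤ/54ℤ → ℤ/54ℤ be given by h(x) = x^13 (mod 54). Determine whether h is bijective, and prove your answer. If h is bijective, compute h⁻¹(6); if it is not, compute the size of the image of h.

h(0) = 0^13 = 0.
h(6): Repeated squaring mod 54: 6^1 ≡ 6, 6^2 ≡ 6² = 36, 6^4 ≡ 36² = 1296 ≡ 0, 6^8 ≡ 0² = 0. Since 13 = 8 + 4 + 1, 6^13 ≡ 0·0·6: 0·0 = 0, then 0·6 = 0. So 6^13 ≡ 0 (mod 54).
So h(0) = h(6) = 0 while 0 ≠ 6, thus h is not injective, hence not bijective.
Since h is not bijective, we determine |image(h)|. Computing x^13 mod 54 for each x (by repeated squaring, reducing mod 54 at every step), the values h(0), h(1), …, h(53) are: 0, 1, 38, 27, 40, 23, 0, 25, 8, 27, 10, 47, 0, 49, 32, 27, 34, 17, 0, 19, 2, 27, 4, 41, 0, 43, 26, 27, 28, 11, 0, 13, 50, 27, 52, 35, 0, 37, 20, 27, 22, 5, 0, 7, 44, 27, 46, 29, 0, 31, 14, 27, 16, 53.
The distinct values are {0, 1, 2, 4, 5, 7, 8, 10, 11, 13, 14, 16, 17, 19, 20, 22, 23, 25, 26, 27, 28, 29, 31, 32, 34, 35, 37, 38, 40, 41, 43, 44, 46, 47, 49, 50, 52, 53}; there are 38 of them.

38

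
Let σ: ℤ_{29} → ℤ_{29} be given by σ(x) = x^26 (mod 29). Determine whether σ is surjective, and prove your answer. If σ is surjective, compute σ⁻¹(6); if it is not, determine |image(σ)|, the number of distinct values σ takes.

σ(14): Repeated squaring mod 29: 14^1 ≡ 14, 14^2 ≡ 14² = 196 ≡ 22, 14^4 ≡ 22² = 484 ≡ 20, 14^8 ≡ 20² = 400 ≡ 23, 14^16 ≡ 23² = 529 ≡ 7. Since 26 = 16 + 8 + 2, 14^26 ≡ 7·23·22: 7·23 = 161 ≡ 16, then 16·22 = 352 ≡ 4. So 14^26 ≡ 4 (mod 29).
σ(15): Repeated squaring mod 29: 15^1 ≡ 15, 15^2 ≡ 15² = 225 ≡ 22, 15^4 ≡ 22² = 484 ≡ 20, 15^8 ≡ 20² = 400 ≡ 23, 15^16 ≡ 23² = 529 ≡ 7. Since 26 = 16 + 8 + 2, 15^26 ≡ 7·23·22: 7·23 = 161 ≡ 16, then 16·22 = 352 ≡ 4. So 15^26 ≡ 4 (mod 29).
So σ(14) = σ(15) = 4 while 14 ≠ 15, hence σ is not injective.
A non-injective map from the 29-element set ℤ_{29} to itself takes at most 28 distinct values, so it cannot be surjective. Therefore σ is not surjective.
Since σ is not surjective, we determine |image(σ)|. Computing x^26 mod 29 for each x (by repeated squaring, reducing mod 29 at every step), the values σ(0), σ(1), …, σ(28) are: 0, 1, 22, 13, 20, 7, 25, 16, 5, 24, 9, 6, 28, 23, 4, 4, 23, 28, 6, 9, 24, 5, 16, 25, 7, 20, 13, 22, 1.
The distinct values are {0, 1, 4, 5, 6, 7, 9, 13, 16, 20, 22, 23, 24, 25, 28}; there are 15 of them.

15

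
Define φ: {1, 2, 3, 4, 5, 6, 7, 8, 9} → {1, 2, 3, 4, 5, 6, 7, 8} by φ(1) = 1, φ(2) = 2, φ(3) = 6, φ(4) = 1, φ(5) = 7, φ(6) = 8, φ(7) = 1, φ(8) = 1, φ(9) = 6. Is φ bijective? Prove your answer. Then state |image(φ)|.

φ(1) = 1 = φ(4) with 1 ≠ 4, so φ is not injective, hence not bijective.
The image of φ is {1, 2, 6, 7, 8}, which has 5 elements.

5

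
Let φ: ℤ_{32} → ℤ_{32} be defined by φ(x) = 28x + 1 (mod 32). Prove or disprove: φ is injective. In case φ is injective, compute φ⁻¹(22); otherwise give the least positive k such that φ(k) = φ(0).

We have gcd(28, 32) = 4 > 1. Taking u = 0 and v = 8: φ(0) = 1 and φ(8) = 28·8 + 1 = 225 ≡ 1 (mod 32).
So φ(0) = φ(8) while 0 ≠ 8, therefore φ is not injective.
Since φ is not injective, we find the least positive k with φ(k) = φ(0): this means 28k ≡ 0 (mod 32), i.e. 32 ∣ 28k. Since gcd(28, 32) = 4, dividing through by 4 this holds exactly when 8 ∣ 7k, and as gcd(7, 8) = 1, exactly when 8 ∣ k.
The smallest positive such k is 8.

8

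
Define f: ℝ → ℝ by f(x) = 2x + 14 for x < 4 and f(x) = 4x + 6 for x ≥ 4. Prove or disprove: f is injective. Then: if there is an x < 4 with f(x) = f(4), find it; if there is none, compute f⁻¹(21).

7/2

Both pieces are strictly increasing (slopes 2 and 4), so each is injective on its own interval.
The left piece maps (−∞, 4) onto (−∞, 22); the right piece maps [4, ∞) onto [22, ∞).
These images are disjoint, so no value is attained by both pieces. Hence f is injective.
Because the two images are disjoint, no x < 4 has f(x) = f(4), so we compute f⁻¹(21): 21 lies in (−∞, 22), so solve 2x + 14 = 21: x = (21 − 14)/2 = 7/2.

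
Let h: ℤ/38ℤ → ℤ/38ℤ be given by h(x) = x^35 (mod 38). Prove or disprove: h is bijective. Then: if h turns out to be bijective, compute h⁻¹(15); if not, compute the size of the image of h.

Computing x^35 mod 38 for each x (by repeated squaring, reducing mod 38 at every step), the values h(0), h(1), …, h(37) are: 0, 1, 10, 13, 24, 23, 16, 11, 12, 17, 2, 7, 8, 3, 34, 33, 6, 9, 18, 19, 20, 29, 32, 5, 4, 35, 30, 31, 36, 21, 26, 27, 22, 15, 14, 25, 28, 37.
Every element of ℤ/38ℤ appears exactly once in this list, so h is a bijection, and in particular bijective.
Since h is bijective, we read off the preimage of 15 from the same table: h(33) = 15, so h⁻¹(15) = 33.

33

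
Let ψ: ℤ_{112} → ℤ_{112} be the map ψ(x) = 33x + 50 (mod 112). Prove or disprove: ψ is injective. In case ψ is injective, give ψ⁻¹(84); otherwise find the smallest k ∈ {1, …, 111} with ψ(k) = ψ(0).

18

Recall that ψ is injective when ψ(x_1) = ψ(x_2) forces x_1 = x_2.
If ψ(x_1) = ψ(x_2), then 33x_1 ≡ 33x_2 (mod 112). Because gcd(33, 112) = 1, we may cancel 33 to get x_1 ≡ x_2 (mod 112).
So ψ is injective.
We now compute 33⁻¹ mod 112 explicitly. Euclid's algorithm: 112 = 3·33 + 13, 33 = 2·13 + 7, 13 = 1·7 + 6, 7 = 1·6 + 1; back-substituting gives 1 = 17·33 − 5·112, so 33⁻¹ ≡ 17 (mod 112).
Since ψ is injective, we compute ψ⁻¹(84): solve 33x + 50 ≡ 84 (mod 112), i.e. 33x ≡ 34 (mod 112).
Multiplying by 33⁻¹ = 17 gives x ≡ 17·34 = 578 = 5·112 + 18 ≡ 18 (mod 112).
Check: ψ(18) = 33·18 + 50 = 644 = 5·112 + 84 ≡ 84 (mod 112).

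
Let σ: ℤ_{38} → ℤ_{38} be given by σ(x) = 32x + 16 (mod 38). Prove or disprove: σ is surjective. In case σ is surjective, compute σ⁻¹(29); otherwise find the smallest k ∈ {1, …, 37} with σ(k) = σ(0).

19

Since gcd(32, 38) = 2, we have 32x ≡ 0 (mod 2) for all x, so σ(x) ≡ 0 (mod 2).
But 1 ≢ 0 (mod 2), so 1 ∈ ℤ_{38} has no preimage. So σ is not surjective.
Since σ is not surjective, we find the least positive k with σ(k) = σ(0): this means 32k ≡ 0 (mod 38), i.e. 38 ∣ 32k. Since gcd(32, 38) = 2, dividing through by 2 this holds exactly when 19 ∣ 16k, and as gcd(16, 19) = 1, exactly when 19 ∣ k.
The smallest positive such k is 19.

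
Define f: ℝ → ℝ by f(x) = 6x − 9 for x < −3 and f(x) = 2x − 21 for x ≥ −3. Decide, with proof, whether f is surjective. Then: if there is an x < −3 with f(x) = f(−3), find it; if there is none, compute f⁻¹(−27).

Both pieces are strictly increasing (slopes 6 and 2), so each is injective on its own interval.
The left piece maps (−∞, −3) onto (−∞, −27); the right piece maps [−3, ∞) onto [−27, ∞).
These images together cover ℝ, so f is surjective.
Because the two images are disjoint, no x < −3 has f(x) = f(−3), so we compute f⁻¹(−27): −27 lies in [−27, ∞), so solve 2x − 21 = −27: x = (−27 + 21)/2 = −3.

-3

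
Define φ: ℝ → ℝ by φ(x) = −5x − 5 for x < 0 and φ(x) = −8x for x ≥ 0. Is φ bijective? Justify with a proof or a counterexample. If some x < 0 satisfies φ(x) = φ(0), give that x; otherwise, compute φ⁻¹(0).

-1

Both pieces are strictly decreasing (slopes −5 and −8), so each is injective on its own interval.
The left piece maps (−∞, 0) onto (−5, ∞); the right piece maps [0, ∞) onto (−∞, 0].
These images overlap. In particular φ(0) = 0 (right piece), and solving −5x − 5 = 0 on the left piece gives x = −1 < 0.
So φ(−1) = φ(0) with −1 ≠ 0, and φ is not injective, hence not bijective. This x = −1 is the requested value below 0.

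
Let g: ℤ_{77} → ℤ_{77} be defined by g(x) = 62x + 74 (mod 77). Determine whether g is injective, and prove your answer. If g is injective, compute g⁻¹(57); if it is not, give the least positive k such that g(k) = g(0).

73

Suppose g(u) = g(v) in ℤ_{77}. Then 62u + 74 ≡ 62v + 74 (mod 77), thus 62(u − v) ≡ 0 (mod 77).
Since gcd(62, 77) = 1, 62 is invertible modulo 77, thus u − v ≡ 0 (mod 77), i.e. u = v.
Thus g is injective.
We now compute 62⁻¹ mod 77 explicitly. Euclid's algorithm: 77 = 1·62 + 15, 62 = 4·15 + 2, 15 = 7·2 + 1; back-substituting gives 1 = 41·62 − 33·77, so 62⁻¹ ≡ 41 (mod 77).
Since g is injective, we compute g⁻¹(57): solve 62x + 74 ≡ 57 (mod 77), i.e. 62x ≡ 60 (mod 77).
Multiplying by 62⁻¹ = 41 gives x ≡ 41·60 = 2460 = 31·77 + 73 ≡ 73 (mod 77).
Check: g(73) = 62·73 + 74 = 4600 = 59·77 + 57 ≡ 57 (mod 77).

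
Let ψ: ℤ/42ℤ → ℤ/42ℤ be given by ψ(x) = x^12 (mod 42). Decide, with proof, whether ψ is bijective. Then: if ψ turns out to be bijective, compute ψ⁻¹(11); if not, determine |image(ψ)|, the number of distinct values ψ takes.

ψ(2): Repeated squaring mod 42: 2^1 ≡ 2, 2^2 ≡ 2² = 4, 2^4 ≡ 4² = 16, 2^8 ≡ 16² = 256 ≡ 4. Since 12 = 8 + 4, 2^12 ≡ 4·16: 4·16 = 64 ≡ 22. So 2^12 ≡ 22 (mod 42).
ψ(4): Repeated squaring mod 42: 4^1 ≡ 4, 4^2 ≡ 4² = 16, 4^4 ≡ 16² = 256 ≡ 4, 4^8 ≡ 4² = 16. Since 12 = 8 + 4, 4^12 ≡ 16·4: 16·4 = 64 ≡ 22. So 4^12 ≡ 22 (mod 42).
So ψ(2) = ψ(4) = 22 while 2 ≠ 4, hence ψ is not injective, hence not bijective.
Since ψ is not bijective, we determine |image(ψ)|. Computing x^12 mod 42 for each x (by repeated squaring, reducing mod 42 at every step), the values ψ(0), ψ(1), …, ψ(41) are: 0, 1, 22, 15, 22, 1, 36, 7, 22, 15, 22, 1, 36, 1, 28, 15, 22, 1, 36, 1, 22, 21, 22, 1, 36, 1, 22, 15, 28, 1, 36, 1, 22, 15, 22, 7, 36, 1, 22, 15, 22, 1.
The distinct values are {0, 1, 7, 15, 21, 22, 28, 36}; there are 8 of them.

8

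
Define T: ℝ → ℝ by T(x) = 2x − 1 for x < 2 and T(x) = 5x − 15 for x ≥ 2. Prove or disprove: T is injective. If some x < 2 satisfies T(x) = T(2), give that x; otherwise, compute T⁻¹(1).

Both pieces are strictly increasing (slopes 2 and 5), so each is injective on its own interval.
The left piece maps (−∞, 2) onto (−∞, 3); the right piece maps [2, ∞) onto [−5, ∞).
These images overlap. In particular T(2) = −5 (right piece), and solving 2x − 1 = −5 on the left piece gives x = −2 < 2.
So T(−2) = T(2) with −2 ≠ 2, and T is not injective. This x = −2 is the requested value below 2.

-2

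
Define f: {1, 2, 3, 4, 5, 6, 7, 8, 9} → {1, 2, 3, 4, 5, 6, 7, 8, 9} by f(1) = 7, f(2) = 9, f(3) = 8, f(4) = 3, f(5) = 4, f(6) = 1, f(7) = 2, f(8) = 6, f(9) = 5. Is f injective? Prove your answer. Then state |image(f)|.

9

The values f(1), …, f(9) are 7, 9, 8, 3, 4, 1, 2, 6, 5 — all distinct.
So f(u) = f(v) only when u = v, and f is injective.
The image of f is {1, 2, 3, 4, 5, 6, 7, 8, 9}, which has 9 elements.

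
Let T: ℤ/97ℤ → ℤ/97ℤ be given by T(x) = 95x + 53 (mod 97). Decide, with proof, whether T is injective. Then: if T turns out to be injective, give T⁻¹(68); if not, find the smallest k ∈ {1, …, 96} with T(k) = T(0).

Suppose T(x_1) = T(x_2) in ℤ/97ℤ. Then 95x_1 + 53 ≡ 95x_2 + 53 (mod 97), hence 95(x_1 − x_2) ≡ 0 (mod 97).
Since gcd(95, 97) = 1, 95 is invertible modulo 97, so x_1 − x_2 ≡ 0 (mod 97), i.e. x_1 = x_2.
Hence T is injective.
We now compute 95⁻¹ mod 97 explicitly. Euclid's algorithm: 97 = 1·95 + 2, 95 = 47·2 + 1; back-substituting gives 1 = 48·95 − 47·97, so 95⁻¹ ≡ 48 (mod 97).
Since T is injective, we find T⁻¹(68): we need 95x ≡ 68 − 53 ≡ 15 (mod 97). Using 95⁻¹ = 48: x ≡ 48·15 = 720 = 7·97 + 41, so x = 41.
Check: T(41) = 95·41 + 53 = 3948 = 40·97 + 68 ≡ 68 (mod 97).

41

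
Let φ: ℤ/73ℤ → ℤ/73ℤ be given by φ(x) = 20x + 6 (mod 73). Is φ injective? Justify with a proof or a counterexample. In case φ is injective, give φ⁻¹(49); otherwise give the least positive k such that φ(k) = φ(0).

If φ(a) = φ(b), then 20a ≡ 20b (mod 73). Because gcd(20, 73) = 1, we may cancel 20 to get a ≡ b (mod 73).
Hence φ is injective.
We now compute 20⁻¹ mod 73 explicitly. Euclid's algorithm: 73 = 3·20 + 13, 20 = 1·13 + 7, 13 = 1·7 + 6, 7 = 1·6 + 1; back-substituting gives 1 = 11·20 − 3·73, so 20⁻¹ ≡ 11 (mod 73).
Since φ is injective, we find φ⁻¹(49): we need 20x ≡ 49 − 6 ≡ 43 (mod 73). Using 20⁻¹ = 11: x ≡ 11·43 = 473 = 6·73 + 35, so x = 35.
Check: φ(35) = 20·35 + 6 = 706 = 9·73 + 49 ≡ 49 (mod 73).

35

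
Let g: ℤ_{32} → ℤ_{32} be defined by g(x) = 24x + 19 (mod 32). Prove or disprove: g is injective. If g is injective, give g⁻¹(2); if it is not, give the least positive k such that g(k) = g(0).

We have gcd(24, 32) = 8 > 1. Taking x_1 = 0 and x_2 = 4: g(0) = 19 and g(4) = 24·4 + 19 = 115 ≡ 19 (mod 32).
So g(0) = g(4) while 0 ≠ 4, hence g is not injective.
Since g is not injective, we find the least positive k with g(k) = g(0): this means 24k ≡ 0 (mod 32), i.e. 32 ∣ 24k. Since gcd(24, 32) = 8, dividing through by 8 this holds exactly when 4 ∣ 3k, and as gcd(3, 4) = 1, exactly when 4 ∣ k.
The smallest positive such k is 4.

4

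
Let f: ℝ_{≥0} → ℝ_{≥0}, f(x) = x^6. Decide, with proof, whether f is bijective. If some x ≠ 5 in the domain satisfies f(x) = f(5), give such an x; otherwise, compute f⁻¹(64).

On ℝ_{≥0}, x ↦ x^6 is strictly increasing (injective) and for any y ∈ ℝ_{≥0} the 6th root y^{1/6} lies in ℝ_{≥0} (surjective). So f is bijective.
Since x ↦ x^6 is strictly increasing on ℝ_{≥0}, it is injective there, so no x ≠ 5 in the domain has f(x) = f(5). We therefore compute f⁻¹(64) = 64^{1/6} = 2 (indeed 2^6 = 64).

2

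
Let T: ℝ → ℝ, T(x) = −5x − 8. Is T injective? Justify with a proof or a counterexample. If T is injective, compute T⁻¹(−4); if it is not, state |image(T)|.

Suppose T(s) = T(t). Then −5s − 8 = −5t − 8, so −5s = −5t, thus s = t.
Therefore T is injective.
Since T is injective, we compute T⁻¹(−4) = (−4 + 8)/(−5) = −4/5.

-4/5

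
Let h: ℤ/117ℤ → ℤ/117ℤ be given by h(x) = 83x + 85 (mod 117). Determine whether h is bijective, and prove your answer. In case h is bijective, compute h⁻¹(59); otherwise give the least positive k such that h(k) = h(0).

By definition, h is injective if h(u) = h(v) implies u = v.
Suppose h(u) = h(v) in ℤ/117ℤ. Then 83u + 85 ≡ 83v + 85 (mod 117), thus 83(u − v) ≡ 0 (mod 117).
Since gcd(83, 117) = 1, 83 is invertible modulo 117, hence u − v ≡ 0 (mod 117), i.e. u = v.
We now compute 83⁻¹ mod 117 explicitly. Euclid's algorithm: 117 = 1·83 + 34, 83 = 2·34 + 15, 34 = 2·15 + 4, 15 = 3·4 + 3, 4 = 1·3 + 1; back-substituting gives 1 = 86·83 − 61·117, so 83⁻¹ ≡ 86 (mod 117).
Then y ↦ 86(y − 85) is a two-sided inverse to h, so every y ∈ ℤ/117ℤ has a preimage.
Hence h is bijective.
Since h is bijective, we find h⁻¹(59): we need 83x ≡ 59 − 85 ≡ 91 (mod 117). Using 83⁻¹ = 86: x ≡ 86·91 = 7826 = 66·117 + 104, so x = 104.
Check: h(104) = 83·104 + 85 = 8717 = 74·117 + 59 ≡ 59 (mod 117).

104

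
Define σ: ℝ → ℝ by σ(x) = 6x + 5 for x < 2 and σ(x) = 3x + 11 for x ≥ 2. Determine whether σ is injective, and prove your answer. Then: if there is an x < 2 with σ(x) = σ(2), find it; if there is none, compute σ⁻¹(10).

5/6

Both pieces are strictly increasing (slopes 6 and 3), so each is injective on its own interval.
The left piece maps (−∞, 2) onto (−∞, 17); the right piece maps [2, ∞) onto [17, ∞).
These images are disjoint, so no value is attained by both pieces. Hence σ is injective.
Because the two images are disjoint, no x < 2 has σ(x) = σ(2), so we compute σ⁻¹(10): 10 lies in (−∞, 17), so solve 6x + 5 = 10: x = (10 − 5)/6 = 5/6.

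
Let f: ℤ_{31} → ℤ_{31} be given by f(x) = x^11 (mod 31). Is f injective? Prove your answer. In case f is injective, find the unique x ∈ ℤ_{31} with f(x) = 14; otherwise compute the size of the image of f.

9

Since 31 is prime, the nonzero elements of ℤ_{31} form a cyclic group of order 30.
As gcd(11, 30) = 1, raising to the 11th power is a bijection on this group: if s^11 ≡ t^11 then (st^{−1})^11 = 1, and the only element of order dividing gcd(11, 30) = 1 is 1, so s = t.
With f(0) = 0 this makes f injective on all of ℤ_{31}, hence bijective (finite equal-size domain and codomain). In particular f is injective.
Since f is injective, we find the preimage of 14. The inverse of x ↦ x^11 on (ℤ_{31})^× is x ↦ x^11, because 11·11 = 121 = 4·30 + 1 ≡ 1 (mod 30) and x^{30} = 1 for x ≠ 0 (Fermat). So f⁻¹(14) = 14^11 mod 31.
Repeated squaring mod 31: 14^1 ≡ 14, 14^2 ≡ 14² = 196 ≡ 10, 14^4 ≡ 10² = 100 ≡ 7, 14^8 ≡ 7² = 49 ≡ 18. Since 11 = 8 + 2 + 1, 14^11 ≡ 18·10·14: 18·10 = 180 ≡ 25, then 25·14 = 350 ≡ 9. So 14^11 ≡ 9 (mod 31).
Hence f⁻¹(14) = 9.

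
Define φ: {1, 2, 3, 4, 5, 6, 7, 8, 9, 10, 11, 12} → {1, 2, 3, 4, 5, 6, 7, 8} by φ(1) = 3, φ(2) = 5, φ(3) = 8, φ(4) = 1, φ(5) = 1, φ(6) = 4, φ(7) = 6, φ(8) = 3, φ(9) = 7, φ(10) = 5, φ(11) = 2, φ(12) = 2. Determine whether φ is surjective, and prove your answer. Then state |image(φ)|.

Every element of the codomain has a preimage: 1 = φ(4), 2 = φ(11), 3 = φ(1), 4 = φ(6), 5 = φ(2), 6 = φ(7), 7 = φ(9), 8 = φ(3).
So φ is surjective.
The image of φ is {1, 2, 3, 4, 5, 6, 7, 8}, which has 8 elements.

8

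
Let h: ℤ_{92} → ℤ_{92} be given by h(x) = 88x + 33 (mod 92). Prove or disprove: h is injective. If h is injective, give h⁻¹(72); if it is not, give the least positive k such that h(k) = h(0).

Recall that injectivity means: for all s, t in the domain, h(s) = h(t) implies s = t.
We have gcd(88, 92) = 4 > 1. Taking s = 0 and t = 23: h(0) = 33 and h(23) = 88·23 + 33 = 2057 ≡ 33 (mod 92).
So h(0) = h(23) while 0 ≠ 23, so h is not injective.
Since h is not injective, we find the least positive k with h(k) = h(0): this means 88k ≡ 0 (mod 92), i.e. 92 ∣ 88k. Since gcd(88, 92) = 4, dividing through by 4 this holds exactly when 23 ∣ 22k, and as gcd(22, 23) = 1, exactly when 23 ∣ k.
The smallest positive such k is 23.

23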